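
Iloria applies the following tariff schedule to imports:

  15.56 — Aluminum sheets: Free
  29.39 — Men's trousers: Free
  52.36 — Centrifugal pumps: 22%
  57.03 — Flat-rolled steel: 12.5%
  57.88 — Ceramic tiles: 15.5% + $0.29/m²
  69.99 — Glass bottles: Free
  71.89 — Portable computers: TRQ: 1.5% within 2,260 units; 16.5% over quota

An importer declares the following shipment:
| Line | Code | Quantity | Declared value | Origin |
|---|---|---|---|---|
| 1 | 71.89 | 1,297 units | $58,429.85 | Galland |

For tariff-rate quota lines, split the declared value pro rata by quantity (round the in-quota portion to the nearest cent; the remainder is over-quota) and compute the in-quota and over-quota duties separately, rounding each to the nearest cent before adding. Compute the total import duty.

$876.45

Line 1 (71.89, Galland, 1,297 units, $58,429.85):
Code 71.89 is under a tariff-rate quota (threshold 2,260 units). Quantity 1,297 units is within the quota, so the in-quota rate 1.5% applies to the full value.
Duty = $58,429.85 × 1.5% = $876.45.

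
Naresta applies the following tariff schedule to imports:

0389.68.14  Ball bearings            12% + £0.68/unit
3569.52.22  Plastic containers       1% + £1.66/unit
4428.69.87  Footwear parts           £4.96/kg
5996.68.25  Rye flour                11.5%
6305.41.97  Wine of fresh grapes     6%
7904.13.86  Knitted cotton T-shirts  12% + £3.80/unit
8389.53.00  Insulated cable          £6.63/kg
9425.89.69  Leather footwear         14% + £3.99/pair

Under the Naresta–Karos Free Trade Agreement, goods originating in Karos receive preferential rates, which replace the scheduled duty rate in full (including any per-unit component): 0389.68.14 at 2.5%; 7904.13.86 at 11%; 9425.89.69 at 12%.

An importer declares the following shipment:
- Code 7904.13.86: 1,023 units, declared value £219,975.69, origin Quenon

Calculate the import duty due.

Line 1 (7904.13.86, Quenon, 1,023 units, £219,975.69):
Base rate for 7904.13.86 is 12% + £3.80/unit.
7904.13.86 has an FTA preferential rate, but origin Quenon is not Karos; base rate stands.
Duty = £219,975.69 × 12% + 1,023 × £3.80 = £30,284.48.

£30,284.48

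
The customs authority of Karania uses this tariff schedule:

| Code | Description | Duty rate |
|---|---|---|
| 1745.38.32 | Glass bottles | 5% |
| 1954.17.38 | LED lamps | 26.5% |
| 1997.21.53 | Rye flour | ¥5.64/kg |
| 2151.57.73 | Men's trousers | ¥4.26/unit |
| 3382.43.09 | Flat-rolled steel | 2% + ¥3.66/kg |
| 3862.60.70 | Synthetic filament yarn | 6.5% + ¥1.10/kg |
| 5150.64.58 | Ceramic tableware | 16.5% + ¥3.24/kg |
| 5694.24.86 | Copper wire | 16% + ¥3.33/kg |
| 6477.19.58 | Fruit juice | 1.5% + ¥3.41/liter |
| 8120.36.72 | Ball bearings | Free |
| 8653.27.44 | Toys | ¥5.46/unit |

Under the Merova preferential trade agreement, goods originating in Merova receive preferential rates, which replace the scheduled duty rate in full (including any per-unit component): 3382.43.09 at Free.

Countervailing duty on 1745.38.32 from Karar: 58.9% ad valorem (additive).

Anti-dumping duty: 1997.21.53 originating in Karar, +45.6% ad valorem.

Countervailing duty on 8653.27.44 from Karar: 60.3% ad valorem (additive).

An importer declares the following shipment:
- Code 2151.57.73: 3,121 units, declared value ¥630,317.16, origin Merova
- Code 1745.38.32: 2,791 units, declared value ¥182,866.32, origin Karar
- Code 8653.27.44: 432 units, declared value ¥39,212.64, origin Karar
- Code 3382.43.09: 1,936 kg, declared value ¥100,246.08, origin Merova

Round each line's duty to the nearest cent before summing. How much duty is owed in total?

Line 1 (2151.57.73, Merova, 3,121 units, ¥630,317.16):
Base rate for 2151.57.73 is ¥4.26/unit.
Origin Merova is the FTA partner but 2151.57.73 is not on the preference list; base rate stands.
Duty = 3,121 × ¥4.26 = ¥13,295.46.
Line 2 (1745.38.32, Karar, 2,791 units, ¥182,866.32):
Base rate for 1745.38.32 is 5%.
Additional duty on 1745.38.32 from Karar: +58.9%. Applied ad valorem rate: 5% + 58.9% = 63.9%.
Duty = ¥182,866.32 × 63.9% = ¥116,851.58.
Line 3 (8653.27.44, Karar, 432 units, ¥39,212.64):
Base rate for 8653.27.44 is ¥5.46/unit.
Additional duty on 8653.27.44 from Karar: +60.3% ad valorem. Applied ad valorem rate = 60.3%.
Duty = ¥39,212.64 × 60.3% + 432 × ¥5.46 = ¥26,003.94.
Line 4 (3382.43.09, Merova, 1,936 kg, ¥100,246.08):
Base rate for 3382.43.09 is 2% + ¥3.66/kg.
Origin Merova qualifies under the Karania–Merova agreement and 3382.43.09 is covered: preferential rate Free applies instead.
Duty = ¥100,246.08 × 0% = ¥0.00.
Total = ¥13,295.46 + ¥116,851.58 + ¥26,003.94 + ¥0.00 = ¥156,150.98.

¥156,150.98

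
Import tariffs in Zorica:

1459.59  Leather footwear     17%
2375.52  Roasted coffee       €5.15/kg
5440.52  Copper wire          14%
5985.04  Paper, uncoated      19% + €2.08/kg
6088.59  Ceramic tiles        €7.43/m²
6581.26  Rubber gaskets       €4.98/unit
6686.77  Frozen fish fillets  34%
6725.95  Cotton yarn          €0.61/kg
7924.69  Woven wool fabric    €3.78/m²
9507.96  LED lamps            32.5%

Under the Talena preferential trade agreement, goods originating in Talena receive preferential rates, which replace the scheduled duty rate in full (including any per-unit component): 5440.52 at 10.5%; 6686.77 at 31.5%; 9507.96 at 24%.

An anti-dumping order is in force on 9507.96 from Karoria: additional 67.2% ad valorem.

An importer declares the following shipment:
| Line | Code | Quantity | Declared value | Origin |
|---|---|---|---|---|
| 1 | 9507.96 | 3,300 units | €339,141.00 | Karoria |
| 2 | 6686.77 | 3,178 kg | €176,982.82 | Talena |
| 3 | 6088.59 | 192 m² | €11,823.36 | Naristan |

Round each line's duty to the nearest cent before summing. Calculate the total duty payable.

Line 1 (9507.96, Karoria, 3,300 units, €339,141.00):
Base rate for 9507.96 is 32.5%.
9507.96 has an FTA preferential rate, but origin Karoria is not Talena; base rate stands.
Additional duty on 9507.96 from Karoria: +67.2%. Applied ad valorem rate: 32.5% + 67.2% = 99.7%.
Duty = €339,141.00 × 99.7% = €338,123.58.
Line 2 (6686.77, Talena, 3,178 kg, €176,982.82):
Base rate for 6686.77 is 34%.
Origin Talena qualifies under the Zorica–Talena agreement and 6686.77 is covered: preferential rate 31.5% applies instead.
Duty = €176,982.82 × 31.5% = €55,749.59.
Line 3 (6088.59, Naristan, 192 m², €11,823.36):
Base rate for 6088.59 is €7.43/m².
Duty = 192 × €7.43 = €1,426.56.
Total = €338,123.58 + €55,749.59 + €1,426.56 = €395,299.73.

€395,299.73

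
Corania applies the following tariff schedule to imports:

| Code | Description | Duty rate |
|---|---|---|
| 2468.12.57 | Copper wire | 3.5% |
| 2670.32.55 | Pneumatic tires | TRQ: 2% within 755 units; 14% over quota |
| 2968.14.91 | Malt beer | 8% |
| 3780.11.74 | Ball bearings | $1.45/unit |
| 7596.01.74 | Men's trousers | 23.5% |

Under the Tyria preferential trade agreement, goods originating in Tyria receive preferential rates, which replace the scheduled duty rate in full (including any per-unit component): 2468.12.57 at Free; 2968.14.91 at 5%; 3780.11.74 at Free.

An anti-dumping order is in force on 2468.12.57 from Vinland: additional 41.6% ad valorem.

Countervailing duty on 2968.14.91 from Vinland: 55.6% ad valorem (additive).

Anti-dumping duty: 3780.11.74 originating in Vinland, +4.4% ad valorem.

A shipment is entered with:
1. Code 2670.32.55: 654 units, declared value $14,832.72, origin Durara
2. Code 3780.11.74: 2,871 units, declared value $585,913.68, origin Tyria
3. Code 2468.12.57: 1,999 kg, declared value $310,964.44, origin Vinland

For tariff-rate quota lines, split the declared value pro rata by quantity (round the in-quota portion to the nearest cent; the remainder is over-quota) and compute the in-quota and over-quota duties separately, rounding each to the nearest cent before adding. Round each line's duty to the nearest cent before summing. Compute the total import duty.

$140,541.61

Line 1 (2670.32.55, Durara, 654 units, $14,832.72):
Code 2670.32.55 is under a tariff-rate quota (threshold 755 units). Quantity 654 units is within the quota, so the in-quota rate 2% applies to the full value.
Duty = $14,832.72 × 2% = $296.65.
Line 2 (3780.11.74, Tyria, 2,871 units, $585,913.68):
Base rate for 3780.11.74 is $1.45/unit.
Origin Tyria qualifies under the Corania–Tyria agreement and 3780.11.74 is covered: preferential rate Free applies instead.
The additional-duty order on 3780.11.74 targets Vinland, not Tyria; it does not apply.
Duty = $585,913.68 × 0% = $0.00.
Line 3 (2468.12.57, Vinland, 1,999 kg, $310,964.44):
Base rate for 2468.12.57 is 3.5%.
2468.12.57 has an FTA preferential rate, but origin Vinland is not Tyria; base rate stands.
Additional duty on 2468.12.57 from Vinland: +41.6%. Applied ad valorem rate: 3.5% + 41.6% = 45.1%.
Duty = $310,964.44 × 45.1% = $140,244.96.
Total = $296.65 + $0.00 + $140,244.96 = $140,541.61.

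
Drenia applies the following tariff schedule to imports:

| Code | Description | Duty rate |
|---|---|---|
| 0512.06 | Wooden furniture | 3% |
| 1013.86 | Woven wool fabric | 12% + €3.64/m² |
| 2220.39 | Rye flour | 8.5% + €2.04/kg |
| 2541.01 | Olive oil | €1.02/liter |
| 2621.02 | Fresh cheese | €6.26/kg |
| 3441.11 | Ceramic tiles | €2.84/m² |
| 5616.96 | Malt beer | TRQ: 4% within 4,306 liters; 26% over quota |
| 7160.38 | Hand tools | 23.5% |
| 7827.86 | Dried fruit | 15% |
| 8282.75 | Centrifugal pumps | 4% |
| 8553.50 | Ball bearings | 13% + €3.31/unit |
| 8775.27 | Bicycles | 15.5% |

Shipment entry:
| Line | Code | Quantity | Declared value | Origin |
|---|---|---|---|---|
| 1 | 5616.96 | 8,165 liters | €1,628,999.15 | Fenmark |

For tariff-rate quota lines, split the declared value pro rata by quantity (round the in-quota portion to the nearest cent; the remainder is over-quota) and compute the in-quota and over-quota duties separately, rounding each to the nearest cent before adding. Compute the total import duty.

Line 1 (5616.96, Fenmark, 8,165 liters, €1,628,999.15):
Code 5616.96 is under a tariff-rate quota (threshold 4,306 liters). In-quota: 4,306 liters at 4%; over-quota: 3,859 liters at 26%.
Pro-rata value split: in-quota = €1,628,999.15 × 4,306/8,165 = €859,090.06; over-quota = €1,628,999.15 − €859,090.06 = €769,909.09.
In-quota duty = €859,090.06 × 4% = €34,363.60. Over-quota duty = €769,909.09 × 26% = €200,176.36.
Line duty = €34,363.60 + €200,176.36 = €234,539.96.

€234,539.96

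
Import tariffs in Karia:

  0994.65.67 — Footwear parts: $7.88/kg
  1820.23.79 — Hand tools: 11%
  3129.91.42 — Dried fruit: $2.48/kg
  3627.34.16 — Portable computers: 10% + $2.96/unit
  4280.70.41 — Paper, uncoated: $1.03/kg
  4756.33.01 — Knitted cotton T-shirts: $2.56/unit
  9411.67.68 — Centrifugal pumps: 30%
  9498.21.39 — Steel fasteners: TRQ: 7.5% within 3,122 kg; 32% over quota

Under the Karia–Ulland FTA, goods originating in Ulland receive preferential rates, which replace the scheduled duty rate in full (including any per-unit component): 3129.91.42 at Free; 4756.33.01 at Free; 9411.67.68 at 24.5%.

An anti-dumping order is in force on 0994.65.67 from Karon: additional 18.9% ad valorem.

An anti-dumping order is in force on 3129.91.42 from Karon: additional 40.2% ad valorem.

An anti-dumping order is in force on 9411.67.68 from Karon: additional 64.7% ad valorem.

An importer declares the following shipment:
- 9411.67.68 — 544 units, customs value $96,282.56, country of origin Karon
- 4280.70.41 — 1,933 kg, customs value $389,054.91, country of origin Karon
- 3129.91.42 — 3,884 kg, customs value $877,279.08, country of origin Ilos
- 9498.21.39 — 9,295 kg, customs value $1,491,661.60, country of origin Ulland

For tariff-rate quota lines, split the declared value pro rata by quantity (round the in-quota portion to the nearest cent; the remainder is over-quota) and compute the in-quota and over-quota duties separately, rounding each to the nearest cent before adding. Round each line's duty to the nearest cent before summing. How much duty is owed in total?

Line 1 (9411.67.68, Karon, 544 units, $96,282.56):
Base rate for 9411.67.68 is 30%.
9411.67.68 has an FTA preferential rate, but origin Karon is not Ulland; base rate stands.
Additional duty on 9411.67.68 from Karon: +64.7%. Applied ad valorem rate: 30% + 64.7% = 94.7%.
Duty = $96,282.56 × 94.7% = $91,179.58.
Line 2 (4280.70.41, Karon, 1,933 kg, $389,054.91):
Base rate for 4280.70.41 is $1.03/kg.
Duty = 1,933 × $1.03 = $1,990.99.
Line 3 (3129.91.42, Ilos, 3,884 kg, $877,279.08):
Base rate for 3129.91.42 is $2.48/kg.
3129.91.42 has an FTA preferential rate, but origin Ilos is not Ulland; base rate stands.
The additional-duty order on 3129.91.42 targets Karon, not Ilos; it does not apply.
Duty = 3,884 × $2.48 = $9,632.32.
Line 4 (9498.21.39, Ulland, 9,295 kg, $1,491,661.60):
Code 9498.21.39 is under a tariff-rate quota (threshold 3,122 kg). In-quota: 3,122 kg at 7.5%; over-quota: 6,173 kg at 32%.
Pro-rata value split: in-quota = $1,491,661.60 × 3,122/9,295 = $501,018.56; over-quota = $1,491,661.60 − $501,018.56 = $990,643.04.
In-quota duty = $501,018.56 × 7.5% = $37,576.39. Over-quota duty = $990,643.04 × 32% = $317,005.77.
Line duty = $37,576.39 + $317,005.77 = $354,582.16.
Total = $91,179.58 + $1,990.99 + $9,632.32 + $354,582.16 = $457,385.05.

$457,385.05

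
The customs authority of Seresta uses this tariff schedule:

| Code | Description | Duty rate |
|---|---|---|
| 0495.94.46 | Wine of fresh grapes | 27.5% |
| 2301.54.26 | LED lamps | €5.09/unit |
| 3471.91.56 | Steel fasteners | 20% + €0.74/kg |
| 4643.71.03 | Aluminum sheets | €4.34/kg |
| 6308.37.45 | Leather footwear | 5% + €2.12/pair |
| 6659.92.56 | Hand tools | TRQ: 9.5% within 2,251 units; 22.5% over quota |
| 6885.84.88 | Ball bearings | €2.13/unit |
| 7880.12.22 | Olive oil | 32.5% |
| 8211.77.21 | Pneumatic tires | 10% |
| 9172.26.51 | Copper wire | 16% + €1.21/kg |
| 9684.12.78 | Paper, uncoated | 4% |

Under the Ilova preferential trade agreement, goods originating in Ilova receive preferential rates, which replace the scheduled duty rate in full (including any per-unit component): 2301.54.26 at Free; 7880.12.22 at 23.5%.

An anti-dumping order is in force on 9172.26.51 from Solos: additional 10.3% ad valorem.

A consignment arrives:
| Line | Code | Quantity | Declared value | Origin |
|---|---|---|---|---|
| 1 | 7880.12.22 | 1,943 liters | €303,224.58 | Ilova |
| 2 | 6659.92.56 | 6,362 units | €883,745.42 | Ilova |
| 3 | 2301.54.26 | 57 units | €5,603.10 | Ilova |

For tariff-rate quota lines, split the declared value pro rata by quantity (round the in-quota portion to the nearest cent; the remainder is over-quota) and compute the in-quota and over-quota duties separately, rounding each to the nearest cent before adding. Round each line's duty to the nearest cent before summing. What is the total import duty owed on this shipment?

Line 1 (7880.12.22, Ilova, 1,943 liters, €303,224.58):
Base rate for 7880.12.22 is 32.5%.
Origin Ilova qualifies under the Seresta–Ilova agreement and 7880.12.22 is covered: preferential rate 23.5% applies instead.
Duty = €303,224.58 × 23.5% = €71,257.78.
Line 2 (6659.92.56, Ilova, 6,362 units, €883,745.42):
Code 6659.92.56 is under a tariff-rate quota (threshold 2,251 units). In-quota: 2,251 units at 9.5%; over-quota: 4,111 units at 22.5%.
Pro-rata value split: in-quota = €883,745.42 × 2,251/6,362 = €312,686.41; over-quota = €883,745.42 − €312,686.41 = €571,059.01.
In-quota duty = €312,686.41 × 9.5% = €29,705.21. Over-quota duty = €571,059.01 × 22.5% = €128,488.28.
Line duty = €29,705.21 + €128,488.28 = €158,193.49.
Line 3 (2301.54.26, Ilova, 57 units, €5,603.10):
Base rate for 2301.54.26 is €5.09/unit.
Origin Ilova qualifies under the Seresta–Ilova agreement and 2301.54.26 is covered: preferential rate Free applies instead.
Duty = €5,603.10 × 0% = €0.00.
Total = €71,257.78 + €158,193.49 + €0.00 = €229,451.27.

€229,451.27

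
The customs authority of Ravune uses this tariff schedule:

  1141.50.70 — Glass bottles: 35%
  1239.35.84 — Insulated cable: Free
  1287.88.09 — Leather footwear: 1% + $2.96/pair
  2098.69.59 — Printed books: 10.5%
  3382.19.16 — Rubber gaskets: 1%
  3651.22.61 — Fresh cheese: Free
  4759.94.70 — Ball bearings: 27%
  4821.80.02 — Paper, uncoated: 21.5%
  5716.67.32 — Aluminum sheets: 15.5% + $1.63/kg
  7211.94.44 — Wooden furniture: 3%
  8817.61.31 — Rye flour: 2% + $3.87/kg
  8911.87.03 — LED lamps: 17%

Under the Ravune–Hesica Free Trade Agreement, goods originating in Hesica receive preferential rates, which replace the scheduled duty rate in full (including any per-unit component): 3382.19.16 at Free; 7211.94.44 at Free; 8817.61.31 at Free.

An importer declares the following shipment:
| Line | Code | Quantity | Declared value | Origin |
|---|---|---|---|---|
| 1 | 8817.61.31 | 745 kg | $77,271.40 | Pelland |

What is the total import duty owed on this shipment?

Line 1 (8817.61.31, Pelland, 745 kg, $77,271.40):
Base rate for 8817.61.31 is 2% + $3.87/kg.
8817.61.31 has an FTA preferential rate, but origin Pelland is not Hesica; base rate stands.
Duty = $77,271.40 × 2% + 745 × $3.87 = $4,428.58.

$4,428.58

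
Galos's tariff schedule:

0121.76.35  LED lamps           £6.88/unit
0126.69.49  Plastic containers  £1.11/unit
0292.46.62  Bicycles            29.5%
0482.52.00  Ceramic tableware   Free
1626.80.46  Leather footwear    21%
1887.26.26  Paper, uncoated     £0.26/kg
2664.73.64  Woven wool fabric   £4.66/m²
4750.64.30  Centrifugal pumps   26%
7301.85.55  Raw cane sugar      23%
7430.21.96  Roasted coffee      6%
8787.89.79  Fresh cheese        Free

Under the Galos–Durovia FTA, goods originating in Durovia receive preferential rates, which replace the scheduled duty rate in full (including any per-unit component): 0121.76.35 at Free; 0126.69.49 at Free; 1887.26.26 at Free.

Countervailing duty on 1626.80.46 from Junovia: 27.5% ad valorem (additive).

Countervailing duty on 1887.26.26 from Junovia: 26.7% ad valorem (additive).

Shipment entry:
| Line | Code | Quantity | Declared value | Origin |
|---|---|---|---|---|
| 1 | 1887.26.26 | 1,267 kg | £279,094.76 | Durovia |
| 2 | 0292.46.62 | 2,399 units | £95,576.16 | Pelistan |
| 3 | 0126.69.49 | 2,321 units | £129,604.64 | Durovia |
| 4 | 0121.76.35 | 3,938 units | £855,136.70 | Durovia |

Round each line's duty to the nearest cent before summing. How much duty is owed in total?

Line 1 (1887.26.26, Durovia, 1,267 kg, £279,094.76):
Base rate for 1887.26.26 is £0.26/kg.
Origin Durovia qualifies under the Galos–Durovia agreement and 1887.26.26 is covered: preferential rate Free applies instead.
The additional-duty order on 1887.26.26 targets Junovia, not Durovia; it does not apply.
Duty = £279,094.76 × 0% = £0.00.
Line 2 (0292.46.62, Pelistan, 2,399 units, £95,576.16):
Base rate for 0292.46.62 is 29.5%.
Duty = £95,576.16 × 29.5% = £28,194.97.
Line 3 (0126.69.49, Durovia, 2,321 units, £129,604.64):
Base rate for 0126.69.49 is £1.11/unit.
Origin Durovia qualifies under the Galos–Durovia agreement and 0126.69.49 is covered: preferential rate Free applies instead.
Duty = £129,604.64 × 0% = £0.00.
Line 4 (0121.76.35, Durovia, 3,938 units, £855,136.70):
Base rate for 0121.76.35 is £6.88/unit.
Origin Durovia qualifies under the Galos–Durovia agreement and 0121.76.35 is covered: preferential rate Free applies instead.
Duty = £855,136.70 × 0% = £0.00.
Total = £0.00 + £28,194.97 + £0.00 + £0.00 = £28,194.97.

£28,194.97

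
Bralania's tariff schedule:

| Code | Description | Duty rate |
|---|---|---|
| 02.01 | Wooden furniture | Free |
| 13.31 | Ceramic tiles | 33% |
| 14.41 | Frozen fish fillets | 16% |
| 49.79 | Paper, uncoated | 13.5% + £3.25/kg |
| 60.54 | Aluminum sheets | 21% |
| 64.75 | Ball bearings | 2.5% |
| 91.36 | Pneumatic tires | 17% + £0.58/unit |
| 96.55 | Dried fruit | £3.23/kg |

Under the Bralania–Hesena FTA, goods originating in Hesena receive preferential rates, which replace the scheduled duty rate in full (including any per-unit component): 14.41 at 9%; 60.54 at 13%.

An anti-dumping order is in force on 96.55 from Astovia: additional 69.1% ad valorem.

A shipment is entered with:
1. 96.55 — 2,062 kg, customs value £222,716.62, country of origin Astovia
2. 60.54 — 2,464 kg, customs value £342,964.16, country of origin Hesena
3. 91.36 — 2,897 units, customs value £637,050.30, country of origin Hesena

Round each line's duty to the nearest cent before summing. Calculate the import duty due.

£315,121.59

Line 1 (96.55, Astovia, 2,062 kg, £222,716.62):
Base rate for 96.55 is £3.23/kg.
Additional duty on 96.55 from Astovia: +69.1% ad valorem. Applied ad valorem rate = 69.1%.
Duty = £222,716.62 × 69.1% + 2,062 × £3.23 = £160,557.44.
Line 2 (60.54, Hesena, 2,464 kg, £342,964.16):
Base rate for 60.54 is 21%.
Origin Hesena qualifies under the Bralania–Hesena agreement and 60.54 is covered: preferential rate 13% applies instead.
Duty = £342,964.16 × 13% = £44,585.34.
Line 3 (91.36, Hesena, 2,897 units, £637,050.30):
Base rate for 91.36 is 17% + £0.58/unit.
Origin Hesena is the FTA partner but 91.36 is not on the preference list; base rate stands.
Duty = £637,050.30 × 17% + 2,897 × £0.58 = £109,978.81.
Total = £160,557.44 + £44,585.34 + £109,978.81 = £315,121.59.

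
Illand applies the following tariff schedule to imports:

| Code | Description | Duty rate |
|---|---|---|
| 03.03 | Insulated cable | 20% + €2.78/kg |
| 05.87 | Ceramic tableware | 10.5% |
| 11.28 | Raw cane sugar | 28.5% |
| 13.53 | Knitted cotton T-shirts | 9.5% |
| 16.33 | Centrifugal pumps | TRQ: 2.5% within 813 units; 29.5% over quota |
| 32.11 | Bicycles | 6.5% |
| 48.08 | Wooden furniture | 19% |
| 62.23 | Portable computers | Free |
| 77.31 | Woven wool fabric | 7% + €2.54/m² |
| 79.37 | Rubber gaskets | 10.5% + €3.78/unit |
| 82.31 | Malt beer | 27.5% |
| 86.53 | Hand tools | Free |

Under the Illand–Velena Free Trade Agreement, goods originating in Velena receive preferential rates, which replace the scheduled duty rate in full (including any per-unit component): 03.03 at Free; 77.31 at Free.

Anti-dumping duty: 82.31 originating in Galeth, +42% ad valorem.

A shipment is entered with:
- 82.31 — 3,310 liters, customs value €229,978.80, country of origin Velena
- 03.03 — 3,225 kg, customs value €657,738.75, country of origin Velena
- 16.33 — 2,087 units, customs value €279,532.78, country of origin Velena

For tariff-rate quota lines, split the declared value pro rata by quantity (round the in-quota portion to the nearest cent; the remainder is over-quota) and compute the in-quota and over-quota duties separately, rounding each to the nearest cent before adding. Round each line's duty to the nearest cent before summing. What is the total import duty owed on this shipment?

Line 1 (82.31, Velena, 3,310 liters, €229,978.80):
Base rate for 82.31 is 27.5%.
Origin Velena is the FTA partner but 82.31 is not on the preference list; base rate stands.
The additional-duty order on 82.31 targets Galeth, not Velena; it does not apply.
Duty = €229,978.80 × 27.5% = €63,244.17.
Line 2 (03.03, Velena, 3,225 kg, €657,738.75):
Base rate for 03.03 is 20% + €2.78/kg.
Origin Velena qualifies under the Illand–Velena agreement and 03.03 is covered: preferential rate Free applies instead.
Duty = €657,738.75 × 0% = €0.00.
Line 3 (16.33, Velena, 2,087 units, €279,532.78):
Code 16.33 is under a tariff-rate quota (threshold 813 units). In-quota: 813 units at 2.5%; over-quota: 1,274 units at 29.5%.
Pro-rata value split: in-quota = €279,532.78 × 813/2,087 = €108,893.22; over-quota = €279,532.78 − €108,893.22 = €170,639.56.
In-quota duty = €108,893.22 × 2.5% = €2,722.33. Over-quota duty = €170,639.56 × 29.5% = €50,338.67.
Line duty = €2,722.33 + €50,338.67 = €53,061.00.
Total = €63,244.17 + €0.00 + €53,061.00 = €116,305.17.

€116,305.17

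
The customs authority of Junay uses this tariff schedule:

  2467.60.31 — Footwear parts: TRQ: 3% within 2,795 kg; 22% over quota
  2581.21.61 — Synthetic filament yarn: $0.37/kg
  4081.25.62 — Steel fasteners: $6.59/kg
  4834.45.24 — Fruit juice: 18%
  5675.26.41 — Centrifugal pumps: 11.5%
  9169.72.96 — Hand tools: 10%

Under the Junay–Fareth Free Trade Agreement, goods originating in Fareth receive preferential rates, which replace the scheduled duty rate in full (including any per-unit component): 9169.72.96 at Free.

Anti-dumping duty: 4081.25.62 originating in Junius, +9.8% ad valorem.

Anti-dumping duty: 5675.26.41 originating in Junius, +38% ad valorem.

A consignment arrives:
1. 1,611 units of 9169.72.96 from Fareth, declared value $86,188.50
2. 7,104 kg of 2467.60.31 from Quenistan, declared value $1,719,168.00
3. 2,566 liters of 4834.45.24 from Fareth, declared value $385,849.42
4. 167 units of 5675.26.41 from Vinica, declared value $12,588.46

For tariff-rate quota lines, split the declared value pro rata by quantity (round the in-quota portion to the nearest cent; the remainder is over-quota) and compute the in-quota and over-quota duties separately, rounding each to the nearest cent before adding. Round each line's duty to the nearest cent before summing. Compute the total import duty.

Line 1 (9169.72.96, Fareth, 1,611 units, $86,188.50):
Base rate for 9169.72.96 is 10%.
Origin Fareth qualifies under the Junay–Fareth agreement and 9169.72.96 is covered: preferential rate Free applies instead.
Duty = $86,188.50 × 0% = $0.00.
Line 2 (2467.60.31, Quenistan, 7,104 kg, $1,719,168.00):
Code 2467.60.31 is under a tariff-rate quota (threshold 2,795 kg). In-quota: 2,795 kg at 3%; over-quota: 4,309 kg at 22%.
Pro-rata value split: in-quota = $1,719,168.00 × 2,795/7,104 = $676,390.00; over-quota = $1,719,168.00 − $676,390.00 = $1,042,778.00.
In-quota duty = $676,390.00 × 3% = $20,291.70. Over-quota duty = $1,042,778.00 × 22% = $229,411.16.
Line duty = $20,291.70 + $229,411.16 = $249,702.86.
Line 3 (4834.45.24, Fareth, 2,566 liters, $385,849.42):
Base rate for 4834.45.24 is 18%.
Origin Fareth is the FTA partner but 4834.45.24 is not on the preference list; base rate stands.
Duty = $385,849.42 × 18% = $69,452.90.
Line 4 (5675.26.41, Vinica, 167 units, $12,588.46):
Base rate for 5675.26.41 is 11.5%.
The additional-duty order on 5675.26.41 targets Junius, not Vinica; it does not apply.
Duty = $12,588.46 × 11.5% = $1,447.67.
Total = $0.00 + $249,702.86 + $69,452.90 + $1,447.67 = $320,603.43.

$320,603.43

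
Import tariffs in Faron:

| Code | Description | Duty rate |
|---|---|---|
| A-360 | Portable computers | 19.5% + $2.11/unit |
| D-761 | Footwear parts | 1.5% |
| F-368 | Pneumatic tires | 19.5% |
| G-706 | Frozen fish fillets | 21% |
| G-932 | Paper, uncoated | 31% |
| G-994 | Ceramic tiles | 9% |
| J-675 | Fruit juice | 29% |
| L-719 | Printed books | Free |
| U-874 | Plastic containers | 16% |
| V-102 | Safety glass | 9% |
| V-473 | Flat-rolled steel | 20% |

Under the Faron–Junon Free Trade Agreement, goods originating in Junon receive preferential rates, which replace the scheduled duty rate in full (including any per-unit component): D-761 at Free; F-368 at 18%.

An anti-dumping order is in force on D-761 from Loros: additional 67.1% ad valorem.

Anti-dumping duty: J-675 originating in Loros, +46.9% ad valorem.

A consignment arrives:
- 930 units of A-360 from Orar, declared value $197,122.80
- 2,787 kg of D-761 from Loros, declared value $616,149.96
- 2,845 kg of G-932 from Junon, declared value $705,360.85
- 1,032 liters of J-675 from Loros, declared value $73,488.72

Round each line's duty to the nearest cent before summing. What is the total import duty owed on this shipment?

$737,519.92

Line 1 (A-360, Orar, 930 units, $197,122.80):
Base rate for A-360 is 19.5% + $2.11/unit.
Duty = $197,122.80 × 19.5% + 930 × $2.11 = $40,401.25.
Line 2 (D-761, Loros, 2,787 kg, $616,149.96):
Base rate for D-761 is 1.5%.
D-761 has an FTA preferential rate, but origin Loros is not Junon; base rate stands.
Additional duty on D-761 from Loros: +67.1%. Applied ad valorem rate: 1.5% + 67.1% = 68.6%.
Duty = $616,149.96 × 68.6% = $422,678.87.
Line 3 (G-932, Junon, 2,845 kg, $705,360.85):
Base rate for G-932 is 31%.
Origin Junon is the FTA partner but G-932 is not on the preference list; base rate stands.
Duty = $705,360.85 × 31% = $218,661.86.
Line 4 (J-675, Loros, 1,032 liters, $73,488.72):
Base rate for J-675 is 29%.
Additional duty on J-675 from Loros: +46.9%. Applied ad valorem rate: 29% + 46.9% = 75.9%.
Duty = $73,488.72 × 75.9% = $55,777.94.
Total = $40,401.25 + $422,678.87 + $218,661.86 + $55,777.94 = $737,519.92.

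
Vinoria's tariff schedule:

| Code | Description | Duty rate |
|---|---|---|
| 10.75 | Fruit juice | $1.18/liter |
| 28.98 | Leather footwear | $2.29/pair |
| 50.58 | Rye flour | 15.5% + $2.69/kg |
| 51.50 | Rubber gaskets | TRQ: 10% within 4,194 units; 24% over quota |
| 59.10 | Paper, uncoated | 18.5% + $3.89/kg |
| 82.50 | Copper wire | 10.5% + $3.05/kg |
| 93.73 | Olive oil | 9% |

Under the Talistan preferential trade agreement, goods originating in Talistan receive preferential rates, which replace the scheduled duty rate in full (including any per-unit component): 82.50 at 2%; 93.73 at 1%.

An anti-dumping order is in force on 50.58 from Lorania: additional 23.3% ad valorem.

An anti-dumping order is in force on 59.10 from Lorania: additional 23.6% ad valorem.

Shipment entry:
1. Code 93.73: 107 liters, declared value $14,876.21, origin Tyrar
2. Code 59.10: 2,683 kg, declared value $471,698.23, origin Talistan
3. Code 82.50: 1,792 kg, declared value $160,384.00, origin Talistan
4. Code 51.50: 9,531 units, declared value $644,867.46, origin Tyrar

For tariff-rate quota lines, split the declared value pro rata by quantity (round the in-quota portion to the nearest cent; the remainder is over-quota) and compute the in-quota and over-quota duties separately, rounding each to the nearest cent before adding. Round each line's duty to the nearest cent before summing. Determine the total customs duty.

$217,288.52

Line 1 (93.73, Tyrar, 107 liters, $14,876.21):
Base rate for 93.73 is 9%.
93.73 has an FTA preferential rate, but origin Tyrar is not Talistan; base rate stands.
Duty = $14,876.21 × 9% = $1,338.86.
Line 2 (59.10, Talistan, 2,683 kg, $471,698.23):
Base rate for 59.10 is 18.5% + $3.89/kg.
Origin Talistan is the FTA partner but 59.10 is not on the preference list; base rate stands.
The additional-duty order on 59.10 targets Lorania, not Talistan; it does not apply.
Duty = $471,698.23 × 18.5% + 2,683 × $3.89 = $97,701.04.
Line 3 (82.50, Talistan, 1,792 kg, $160,384.00):
Base rate for 82.50 is 10.5% + $3.05/kg.
Origin Talistan qualifies under the Vinoria–Talistan agreement and 82.50 is covered: preferential rate 2% applies instead.
Duty = $160,384.00 × 2% = $3,207.68.
Line 4 (51.50, Tyrar, 9,531 units, $644,867.46):
Code 51.50 is under a tariff-rate quota (threshold 4,194 units). In-quota: 4,194 units at 10%; over-quota: 5,337 units at 24%.
Pro-rata value split: in-quota = $644,867.46 × 4,194/9,531 = $283,766.04; over-quota = $644,867.46 − $283,766.04 = $361,101.42.
In-quota duty = $283,766.04 × 10% = $28,376.60. Over-quota duty = $361,101.42 × 24% = $86,664.34.
Line duty = $28,376.60 + $86,664.34 = $115,040.94.
Total = $1,338.86 + $97,701.04 + $3,207.68 + $115,040.94 = $217,288.52.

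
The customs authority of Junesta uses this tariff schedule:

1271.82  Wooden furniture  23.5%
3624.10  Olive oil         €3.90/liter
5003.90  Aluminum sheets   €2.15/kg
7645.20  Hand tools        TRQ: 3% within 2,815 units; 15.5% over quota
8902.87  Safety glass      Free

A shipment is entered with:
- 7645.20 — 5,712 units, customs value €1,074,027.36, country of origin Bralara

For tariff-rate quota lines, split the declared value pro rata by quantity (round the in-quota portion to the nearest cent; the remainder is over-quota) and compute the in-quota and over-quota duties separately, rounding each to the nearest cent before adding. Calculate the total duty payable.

€100,311.18

Line 1 (7645.20, Bralara, 5,712 units, €1,074,027.36):
Code 7645.20 is under a tariff-rate quota (threshold 2,815 units). In-quota: 2,815 units at 3%; over-quota: 2,897 units at 15.5%.
Pro-rata value split: in-quota = €1,074,027.36 × 2,815/5,712 = €529,304.45; over-quota = €1,074,027.36 − €529,304.45 = €544,722.91.
In-quota duty = €529,304.45 × 3% = €15,879.13. Over-quota duty = €544,722.91 × 15.5% = €84,432.05.
Line duty = €15,879.13 + €84,432.05 = €100,311.18.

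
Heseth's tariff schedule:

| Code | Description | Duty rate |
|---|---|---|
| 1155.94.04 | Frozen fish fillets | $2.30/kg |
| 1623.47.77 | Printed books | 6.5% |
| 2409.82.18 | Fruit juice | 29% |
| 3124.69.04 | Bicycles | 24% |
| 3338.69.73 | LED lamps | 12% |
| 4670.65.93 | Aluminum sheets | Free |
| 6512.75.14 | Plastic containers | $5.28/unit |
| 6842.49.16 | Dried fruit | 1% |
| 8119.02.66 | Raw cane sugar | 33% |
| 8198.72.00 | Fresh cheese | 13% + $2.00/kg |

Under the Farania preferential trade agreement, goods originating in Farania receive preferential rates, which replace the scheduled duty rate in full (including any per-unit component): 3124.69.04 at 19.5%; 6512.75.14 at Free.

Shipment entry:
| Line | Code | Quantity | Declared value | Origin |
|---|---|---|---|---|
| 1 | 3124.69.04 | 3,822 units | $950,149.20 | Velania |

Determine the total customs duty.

Line 1 (3124.69.04, Velania, 3,822 units, $950,149.20):
Base rate for 3124.69.04 is 24%.
3124.69.04 has an FTA preferential rate, but origin Velania is not Farania; base rate stands.
Duty = $950,149.20 × 24% = $228,035.81.

$228,035.81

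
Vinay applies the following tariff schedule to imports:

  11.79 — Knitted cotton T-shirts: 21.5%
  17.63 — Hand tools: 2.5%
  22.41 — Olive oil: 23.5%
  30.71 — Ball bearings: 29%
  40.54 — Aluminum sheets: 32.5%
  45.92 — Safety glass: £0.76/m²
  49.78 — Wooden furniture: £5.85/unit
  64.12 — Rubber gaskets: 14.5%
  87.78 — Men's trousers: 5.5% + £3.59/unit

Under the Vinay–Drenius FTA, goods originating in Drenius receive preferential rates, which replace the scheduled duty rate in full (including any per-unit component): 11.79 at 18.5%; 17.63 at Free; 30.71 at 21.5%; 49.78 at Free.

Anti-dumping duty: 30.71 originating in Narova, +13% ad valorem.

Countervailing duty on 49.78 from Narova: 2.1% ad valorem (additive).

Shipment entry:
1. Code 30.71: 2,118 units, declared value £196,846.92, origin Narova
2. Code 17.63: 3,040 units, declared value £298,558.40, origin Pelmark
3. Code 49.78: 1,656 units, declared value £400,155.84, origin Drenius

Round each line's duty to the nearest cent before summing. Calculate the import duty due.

£90,139.67

Line 1 (30.71, Narova, 2,118 units, £196,846.92):
Base rate for 30.71 is 29%.
30.71 has an FTA preferential rate, but origin Narova is not Drenius; base rate stands.
Additional duty on 30.71 from Narova: +13%. Applied ad valorem rate: 29% + 13% = 42%.
Duty = £196,846.92 × 42% = £82,675.71.
Line 2 (17.63, Pelmark, 3,040 units, £298,558.40):
Base rate for 17.63 is 2.5%.
17.63 has an FTA preferential rate, but origin Pelmark is not Drenius; base rate stands.
Duty = £298,558.40 × 2.5% = £7,463.96.
Line 3 (49.78, Drenius, 1,656 units, £400,155.84):
Base rate for 49.78 is £5.85/unit.
Origin Drenius qualifies under the Vinay–Drenius agreement and 49.78 is covered: preferential rate Free applies instead.
The additional-duty order on 49.78 targets Narova, not Drenius; it does not apply.
Duty = £400,155.84 × 0% = £0.00.
Total = £82,675.71 + £7,463.96 + £0.00 = £90,139.67.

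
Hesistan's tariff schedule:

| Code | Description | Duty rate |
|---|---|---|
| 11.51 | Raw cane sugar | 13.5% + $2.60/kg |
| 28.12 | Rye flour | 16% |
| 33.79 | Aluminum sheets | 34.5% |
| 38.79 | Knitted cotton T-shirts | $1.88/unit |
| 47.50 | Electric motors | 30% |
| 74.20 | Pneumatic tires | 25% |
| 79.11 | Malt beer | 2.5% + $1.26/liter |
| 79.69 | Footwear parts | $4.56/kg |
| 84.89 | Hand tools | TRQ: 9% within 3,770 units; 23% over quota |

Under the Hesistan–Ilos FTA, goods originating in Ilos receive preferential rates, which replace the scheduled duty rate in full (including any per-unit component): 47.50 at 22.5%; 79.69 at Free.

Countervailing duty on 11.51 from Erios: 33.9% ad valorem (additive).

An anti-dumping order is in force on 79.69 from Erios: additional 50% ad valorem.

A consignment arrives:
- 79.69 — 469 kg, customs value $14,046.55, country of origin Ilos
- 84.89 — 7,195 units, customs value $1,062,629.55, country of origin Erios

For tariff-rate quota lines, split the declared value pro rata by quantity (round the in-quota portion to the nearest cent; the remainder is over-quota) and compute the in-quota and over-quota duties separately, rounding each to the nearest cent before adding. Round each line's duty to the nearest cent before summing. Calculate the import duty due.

Line 1 (79.69, Ilos, 469 kg, $14,046.55):
Base rate for 79.69 is $4.56/kg.
Origin Ilos qualifies under the Hesistan–Ilos agreement and 79.69 is covered: preferential rate Free applies instead.
The additional-duty order on 79.69 targets Erios, not Ilos; it does not apply.
Duty = $14,046.55 × 0% = $0.00.
Line 2 (84.89, Erios, 7,195 units, $1,062,629.55):
Code 84.89 is under a tariff-rate quota (threshold 3,770 units). In-quota: 3,770 units at 9%; over-quota: 3,425 units at 23%.
Pro-rata value split: in-quota = $1,062,629.55 × 3,770/7,195 = $556,791.30; over-quota = $1,062,629.55 − $556,791.30 = $505,838.25.
In-quota duty = $556,791.30 × 9% = $50,111.22. Over-quota duty = $505,838.25 × 23% = $116,342.80.
Line duty = $50,111.22 + $116,342.80 = $166,454.02.
Total = $0.00 + $166,454.02 = $166,454.02.

$166,454.02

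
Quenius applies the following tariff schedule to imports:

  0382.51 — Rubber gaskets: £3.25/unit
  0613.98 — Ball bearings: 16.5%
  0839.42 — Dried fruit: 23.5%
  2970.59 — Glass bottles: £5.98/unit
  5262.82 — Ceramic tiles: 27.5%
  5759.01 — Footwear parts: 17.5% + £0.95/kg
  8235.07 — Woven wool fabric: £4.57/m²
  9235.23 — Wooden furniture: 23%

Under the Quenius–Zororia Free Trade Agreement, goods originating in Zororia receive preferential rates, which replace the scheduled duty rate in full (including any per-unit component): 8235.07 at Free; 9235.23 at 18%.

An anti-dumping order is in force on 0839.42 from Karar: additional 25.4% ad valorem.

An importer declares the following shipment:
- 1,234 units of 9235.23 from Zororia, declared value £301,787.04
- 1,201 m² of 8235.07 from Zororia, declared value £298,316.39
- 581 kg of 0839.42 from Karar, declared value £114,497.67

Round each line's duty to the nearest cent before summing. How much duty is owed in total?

£110,311.03

Line 1 (9235.23, Zororia, 1,234 units, £301,787.04):
Base rate for 9235.23 is 23%.
Origin Zororia qualifies under the Quenius–Zororia agreement and 9235.23 is covered: preferential rate 18% applies instead.
Duty = £301,787.04 × 18% = £54,321.67.
Line 2 (8235.07, Zororia, 1,201 m², £298,316.39):
Base rate for 8235.07 is £4.57/m².
Origin Zororia qualifies under the Quenius–Zororia agreement and 8235.07 is covered: preferential rate Free applies instead.
Duty = £298,316.39 × 0% = £0.00.
Line 3 (0839.42, Karar, 581 kg, £114,497.67):
Base rate for 0839.42 is 23.5%.
Additional duty on 0839.42 from Karar: +25.4%. Applied ad valorem rate: 23.5% + 25.4% = 48.9%.
Duty = £114,497.67 × 48.9% = £55,989.36.
Total = £54,321.67 + £0.00 + £55,989.36 = £110,311.03.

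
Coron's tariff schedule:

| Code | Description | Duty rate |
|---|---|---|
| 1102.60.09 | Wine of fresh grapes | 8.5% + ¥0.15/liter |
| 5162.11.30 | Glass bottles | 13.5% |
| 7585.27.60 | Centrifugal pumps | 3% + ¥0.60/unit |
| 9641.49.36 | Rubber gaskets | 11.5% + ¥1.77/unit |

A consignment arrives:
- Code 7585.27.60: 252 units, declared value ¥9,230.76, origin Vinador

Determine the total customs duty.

¥428.12

Line 1 (7585.27.60, Vinador, 252 units, ¥9,230.76):
Base rate for 7585.27.60 is 3% + ¥0.60/unit.
Duty = ¥9,230.76 × 3% + 252 × ¥0.60 = ¥428.12.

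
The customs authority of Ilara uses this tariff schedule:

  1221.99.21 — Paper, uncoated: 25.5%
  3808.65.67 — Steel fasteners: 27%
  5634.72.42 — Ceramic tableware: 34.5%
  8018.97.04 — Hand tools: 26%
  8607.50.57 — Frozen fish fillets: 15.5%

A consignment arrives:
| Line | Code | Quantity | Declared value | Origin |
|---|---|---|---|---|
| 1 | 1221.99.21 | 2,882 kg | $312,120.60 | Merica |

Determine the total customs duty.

Line 1 (1221.99.21, Merica, 2,882 kg, $312,120.60):
Base rate for 1221.99.21 is 25.5%.
Duty = $312,120.60 × 25.5% = $79,590.75.

$79,590.75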